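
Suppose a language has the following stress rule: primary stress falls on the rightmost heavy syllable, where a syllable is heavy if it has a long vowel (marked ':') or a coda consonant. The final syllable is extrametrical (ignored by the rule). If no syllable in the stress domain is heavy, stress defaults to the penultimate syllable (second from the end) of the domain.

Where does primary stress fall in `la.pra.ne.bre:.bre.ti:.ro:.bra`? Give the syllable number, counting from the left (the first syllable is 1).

7

The final syllable (8, bra) is extrametrical; the stress domain is syllables 1–7.
Weights: 1 la L, 2 pra L, 3 ne L, 4 bre: H, 5 bre L, 6 ti: H, 7 ro: H.
Heavy syllables in the domain: 4, 6, 7. The rightmost is syllable 7 (ro:).
Primary stress: syllable 7 → la.pra.ne.bre:.bre.ti:.ˈro:.bra.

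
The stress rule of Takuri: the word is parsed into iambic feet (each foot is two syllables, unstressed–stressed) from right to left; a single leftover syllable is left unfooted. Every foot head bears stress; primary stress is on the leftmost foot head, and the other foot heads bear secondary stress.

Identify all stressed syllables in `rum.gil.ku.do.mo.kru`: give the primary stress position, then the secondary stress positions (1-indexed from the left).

Parse right to left into iambic (σˈσ) feet: (rum.ˈgil) (ku.ˈdo) (mo.ˈkru).
Foot heads (stressed positions): 2, 4, 6.
End Rule Leftmost: primary stress on the leftmost head = syllable 2.
Secondary stress on 4, 6: rum.ˈgil.ku.ˌdo.mo.ˌkru.

primary 2, secondary 4, 6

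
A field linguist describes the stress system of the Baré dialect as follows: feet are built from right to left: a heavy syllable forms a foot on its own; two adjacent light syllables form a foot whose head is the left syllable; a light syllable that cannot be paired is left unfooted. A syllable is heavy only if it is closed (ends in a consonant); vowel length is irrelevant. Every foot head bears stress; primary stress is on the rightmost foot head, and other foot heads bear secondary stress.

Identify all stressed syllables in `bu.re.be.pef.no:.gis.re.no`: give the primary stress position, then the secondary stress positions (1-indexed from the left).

Weights: 1 bu L, 2 re L, 3 be L, 4 pef H, 5 no: L, 6 gis H, 7 re L, 8 no L.
Parse right to left (heavy = foot alone; LL = one foot; stranded L unfooted): bu (ˈre.be) (ˈpef) no: (ˈgis) (ˈre.no).
Foot heads: 2, 4, 6, 7.
Primary stress on the rightmost head = syllable 7.
Secondary stress on 2, 4, 6: bu.ˌre.be.ˌpef.no:.ˌgis.ˈre.no.

primary 7, secondary 2, 4, 6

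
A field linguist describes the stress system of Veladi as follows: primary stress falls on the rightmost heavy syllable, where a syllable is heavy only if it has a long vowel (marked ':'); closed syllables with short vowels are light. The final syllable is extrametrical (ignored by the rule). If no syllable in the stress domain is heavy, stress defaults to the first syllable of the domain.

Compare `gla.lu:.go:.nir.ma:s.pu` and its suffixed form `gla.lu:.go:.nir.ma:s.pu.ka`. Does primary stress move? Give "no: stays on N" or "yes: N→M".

Base `gla.lu:.go:.nir.ma:s.pu` (6 syllables):
  The final syllable (6, pu) is extrametrical; the stress domain is syllables 1–5.
  Weights: 1 gla L, 2 lu: H, 3 go: H, 4 nir L, 5 ma:s H.
  Heavy syllables in the domain: 2, 3, 5. The rightmost is syllable 5 (ma:s).
  → primary stress on syllable 5.
Suffixed `gla.lu:.go:.nir.ma:s.pu.ka` (7 syllables):
  The final syllable (7, ka) is extrametrical; the stress domain is syllables 1–6.
  Weights: 1 gla L, 2 lu: H, 3 go: H, 4 nir L, 5 ma:s H, 6 pu L.
  Heavy syllables in the domain: 2, 3, 5. The rightmost is syllable 5 (ma:s).
  → primary stress on syllable 5.

no: stays on 5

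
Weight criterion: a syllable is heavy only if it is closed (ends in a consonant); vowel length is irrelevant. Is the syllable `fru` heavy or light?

`fru`: short vowel, open (no coda). Open (no coda) → light.

light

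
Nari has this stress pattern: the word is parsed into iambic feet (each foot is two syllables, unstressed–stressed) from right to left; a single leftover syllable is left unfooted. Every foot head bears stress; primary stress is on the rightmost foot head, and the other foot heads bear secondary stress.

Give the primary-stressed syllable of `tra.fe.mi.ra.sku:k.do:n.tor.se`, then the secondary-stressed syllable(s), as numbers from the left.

primary 8, secondary 2, 4, 6

Parse right to left into iambic (σˈσ) feet: (tra.ˈfe) (mi.ˈra) (sku:k.ˈdo:n) (tor.ˈse).
Foot heads (stressed positions): 2, 4, 6, 8.
End Rule Rightmost: primary stress on the rightmost head = syllable 8.
Secondary stress on 2, 4, 6: tra.ˌfe.mi.ˌra.sku:k.ˌdo:n.tor.ˈse.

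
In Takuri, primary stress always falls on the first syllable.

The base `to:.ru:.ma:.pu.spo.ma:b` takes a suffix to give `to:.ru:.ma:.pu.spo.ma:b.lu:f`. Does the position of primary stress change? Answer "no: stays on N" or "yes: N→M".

no: stays on 1

Base `to:.ru:.ma:.pu.spo.ma:b` (6 syllables):
  The word has 6 syllables; the first syllable is syllable 1 (to:).
  → primary stress on syllable 1.
Suffixed `to:.ru:.ma:.pu.spo.ma:b.lu:f` (7 syllables):
  The word has 7 syllables; the first syllable is syllable 1 (to:).
  → primary stress on syllable 1.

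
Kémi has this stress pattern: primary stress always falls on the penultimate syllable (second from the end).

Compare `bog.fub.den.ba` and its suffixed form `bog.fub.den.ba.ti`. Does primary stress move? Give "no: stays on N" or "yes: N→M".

yes: 3→4

Base `bog.fub.den.ba` (4 syllables):
  The word has 4 syllables; the penultimate syllable (second from the end) is syllable 3 (den).
  → primary stress on syllable 3.
Suffixed `bog.fub.den.ba.ti` (5 syllables):
  The word has 5 syllables; the penultimate syllable (second from the end) is syllable 4 (ba).
  → primary stress on syllable 4.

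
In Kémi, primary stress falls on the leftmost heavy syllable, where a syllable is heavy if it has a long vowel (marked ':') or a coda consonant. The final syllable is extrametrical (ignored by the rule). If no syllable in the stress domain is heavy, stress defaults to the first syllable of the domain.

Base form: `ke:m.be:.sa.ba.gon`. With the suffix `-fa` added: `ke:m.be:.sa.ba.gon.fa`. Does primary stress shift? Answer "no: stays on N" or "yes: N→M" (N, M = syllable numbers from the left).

Base `ke:m.be:.sa.ba.gon` (5 syllables):
  The final syllable (5, gon) is extrametrical; the stress domain is syllables 1–4.
  Weights: 1 ke:m H, 2 be: H, 3 sa L, 4 ba L.
  Heavy syllables in the domain: 1, 2. The leftmost is syllable 1 (ke:m).
  → primary stress on syllable 1.
Suffixed `ke:m.be:.sa.ba.gon.fa` (6 syllables):
  The final syllable (6, fa) is extrametrical; the stress domain is syllables 1–5.
  Weights: 1 ke:m H, 2 be: H, 3 sa L, 4 ba L, 5 gon H.
  Heavy syllables in the domain: 1, 2, 5. The leftmost is syllable 1 (ke:m).
  → primary stress on syllable 1.

no: stays on 1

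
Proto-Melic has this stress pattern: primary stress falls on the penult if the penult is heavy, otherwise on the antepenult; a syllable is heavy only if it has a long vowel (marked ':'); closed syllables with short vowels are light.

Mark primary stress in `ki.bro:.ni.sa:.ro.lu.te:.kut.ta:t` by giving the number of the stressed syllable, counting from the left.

Weights: 7 te: H, 8 kut L, 9 ta:t H.
The penult (syllable 8, kut) is light, so stress falls on the antepenult (syllable 7, te:).
Primary stress: syllable 7 → ki.bro:.ni.sa:.ro.lu.ˈte:.kut.ta:t.

7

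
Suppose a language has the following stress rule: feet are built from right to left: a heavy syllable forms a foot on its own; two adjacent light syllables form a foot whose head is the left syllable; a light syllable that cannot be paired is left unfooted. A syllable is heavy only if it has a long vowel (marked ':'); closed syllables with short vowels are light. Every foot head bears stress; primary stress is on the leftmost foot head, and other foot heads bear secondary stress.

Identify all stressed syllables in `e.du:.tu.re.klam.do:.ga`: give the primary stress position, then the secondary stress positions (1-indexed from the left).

Weights: 1 e L, 2 du: H, 3 tu L, 4 re L, 5 klam L, 6 do: H, 7 ga L.
Parse right to left (heavy = foot alone; LL = one foot; stranded L unfooted): e (ˈdu:) tu (ˈre.klam) (ˈdo:) ga.
Foot heads: 2, 4, 6.
Primary stress on the leftmost head = syllable 2.
Secondary stress on 4, 6: e.ˈdu:.tu.ˌre.klam.ˌdo:.ga.

primary 2, secondary 4, 6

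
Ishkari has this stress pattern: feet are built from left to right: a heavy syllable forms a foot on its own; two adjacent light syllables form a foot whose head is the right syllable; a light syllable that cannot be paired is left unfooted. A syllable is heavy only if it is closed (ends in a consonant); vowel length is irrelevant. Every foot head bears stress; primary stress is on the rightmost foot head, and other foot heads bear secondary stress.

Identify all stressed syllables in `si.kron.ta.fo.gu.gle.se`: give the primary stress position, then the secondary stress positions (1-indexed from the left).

Weights: 1 si L, 2 kron H, 3 ta L, 4 fo L, 5 gu L, 6 gle L, 7 se L.
Parse left to right (heavy = foot alone; LL = one foot; stranded L unfooted): si (ˈkron) (ta.ˈfo) (gu.ˈgle) se.
Foot heads: 2, 4, 6.
Primary stress on the rightmost head = syllable 6.
Secondary stress on 2, 4: si.ˌkron.ta.ˌfo.gu.ˈgle.se.

primary 6, secondary 2, 4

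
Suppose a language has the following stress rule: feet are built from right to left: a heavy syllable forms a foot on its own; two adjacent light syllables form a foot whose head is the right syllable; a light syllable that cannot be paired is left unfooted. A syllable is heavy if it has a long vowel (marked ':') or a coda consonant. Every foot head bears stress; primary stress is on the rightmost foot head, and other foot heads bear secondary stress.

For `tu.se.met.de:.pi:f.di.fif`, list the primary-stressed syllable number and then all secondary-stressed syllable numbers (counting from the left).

Weights: 1 tu L, 2 se L, 3 met H, 4 de: H, 5 pi:f H, 6 di L, 7 fif H.
Parse right to left (heavy = foot alone; LL = one foot; stranded L unfooted): (tu.ˈse) (ˈmet) (ˈde:) (ˈpi:f) di (ˈfif).
Foot heads: 2, 3, 4, 5, 7.
Primary stress on the rightmost head = syllable 7.
Secondary stress on 2, 3, 4, 5: tu.ˌse.ˌmet.ˌde:.ˌpi:f.di.ˈfif.

primary 7, secondary 2, 3, 4, 5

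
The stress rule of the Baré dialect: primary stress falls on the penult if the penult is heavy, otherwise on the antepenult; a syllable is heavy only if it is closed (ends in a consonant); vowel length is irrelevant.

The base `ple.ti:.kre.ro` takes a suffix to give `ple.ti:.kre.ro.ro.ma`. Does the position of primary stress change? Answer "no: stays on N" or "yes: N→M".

yes: 2→4

Base `ple.ti:.kre.ro` (4 syllables):
  Weights: 2 ti: L, 3 kre L, 4 ro L.
  The penult (syllable 3, kre) is light, so stress falls on the antepenult (syllable 2, ti:).
  → primary stress on syllable 2.
Suffixed `ple.ti:.kre.ro.ro.ma` (6 syllables):
  Weights: 4 ro L, 5 ro L, 6 ma L.
  The penult (syllable 5, ro) is light, so stress falls on the antepenult (syllable 4, ro).
  → primary stress on syllable 4.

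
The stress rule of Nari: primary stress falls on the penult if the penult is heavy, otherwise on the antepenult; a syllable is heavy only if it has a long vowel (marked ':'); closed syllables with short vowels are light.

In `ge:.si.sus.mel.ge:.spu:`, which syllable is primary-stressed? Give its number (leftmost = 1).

Weights: 4 mel L, 5 ge: H, 6 spu: H.
The penult (syllable 5, ge:) is heavy, so it takes stress.
Primary stress: syllable 5 → ge:.si.sus.mel.ˈge:.spu:.

5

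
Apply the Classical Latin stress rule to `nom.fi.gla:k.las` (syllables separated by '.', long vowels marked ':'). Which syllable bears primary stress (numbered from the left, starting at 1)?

Classical Latin: stress the penult if heavy (long vowel or closed), else the antepenult.
Weights: 2 fi L, 3 gla:k H, 4 las H.
The penult (syllable 3, gla:k) is heavy, so it takes stress.
Stress on syllable 3: nom.fi.ˈgla:k.las.

3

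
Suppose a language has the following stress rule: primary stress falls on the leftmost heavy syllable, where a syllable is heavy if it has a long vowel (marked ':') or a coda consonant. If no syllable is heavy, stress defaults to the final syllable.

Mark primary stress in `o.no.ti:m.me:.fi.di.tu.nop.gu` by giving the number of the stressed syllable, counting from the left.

Weights: 1 o L, 2 no L, 3 ti:m H, 4 me: H, 5 fi L, 6 di L, 7 tu L, 8 nop H, 9 gu L.
Heavy syllables in the domain: 3, 4, 8. The leftmost is syllable 3 (ti:m).
Primary stress: syllable 3 → o.no.ˈti:m.me:.fi.di.tu.nop.gu.

3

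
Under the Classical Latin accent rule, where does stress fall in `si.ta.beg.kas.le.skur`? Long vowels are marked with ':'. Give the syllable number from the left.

Classical Latin: stress the penult if heavy (long vowel or closed), else the antepenult.
Weights: 4 kas H, 5 le L, 6 skur H.
The penult (syllable 5, le) is light, so stress falls on the antepenult (syllable 4, kas).
Stress on syllable 4: si.ta.beg.ˈkas.le.skur.

4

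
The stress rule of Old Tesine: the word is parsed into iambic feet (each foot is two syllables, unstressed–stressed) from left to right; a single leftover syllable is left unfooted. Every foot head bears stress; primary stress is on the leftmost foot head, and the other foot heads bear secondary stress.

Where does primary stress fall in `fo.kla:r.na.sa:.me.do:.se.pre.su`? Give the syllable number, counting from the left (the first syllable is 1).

2

Parse left to right into iambic (σˈσ) feet: (fo.ˈkla:r) (na.ˈsa:) (me.ˈdo:) (se.ˈpre) su. Syllable 9 is left unfooted.
Foot heads (stressed positions): 2, 4, 6, 8.
End Rule Leftmost: primary stress on the leftmost head = syllable 2.
Primary stress: syllable 2 → fo.ˈkla:r.na.sa:.me.do:.se.pre.su.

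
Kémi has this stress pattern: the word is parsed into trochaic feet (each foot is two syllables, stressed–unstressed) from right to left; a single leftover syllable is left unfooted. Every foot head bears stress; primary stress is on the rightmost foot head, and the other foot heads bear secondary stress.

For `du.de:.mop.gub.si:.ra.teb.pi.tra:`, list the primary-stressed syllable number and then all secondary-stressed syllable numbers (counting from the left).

Parse right to left into trochaic (ˈσσ) feet: du (ˈde:.mop) (ˈgub.si:) (ˈra.teb) (ˈpi.tra:). Syllable 1 is left unfooted.
Foot heads (stressed positions): 2, 4, 6, 8.
End Rule Rightmost: primary stress on the rightmost head = syllable 8.
Secondary stress on 2, 4, 6: du.ˌde:.mop.ˌgub.si:.ˌra.teb.ˈpi.tra:.

primary 8, secondary 2, 4, 6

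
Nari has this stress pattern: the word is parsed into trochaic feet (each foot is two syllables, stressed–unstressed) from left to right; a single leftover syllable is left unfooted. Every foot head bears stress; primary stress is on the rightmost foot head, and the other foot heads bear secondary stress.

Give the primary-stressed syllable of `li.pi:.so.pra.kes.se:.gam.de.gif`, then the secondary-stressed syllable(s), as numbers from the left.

primary 7, secondary 1, 3, 5

Parse left to right into trochaic (ˈσσ) feet: (ˈli.pi:) (ˈso.pra) (ˈkes.se:) (ˈgam.de) gif. Syllable 9 is left unfooted.
Foot heads (stressed positions): 1, 3, 5, 7.
End Rule Rightmost: primary stress on the rightmost head = syllable 7.
Secondary stress on 1, 3, 5: ˌli.pi:.ˌso.pra.ˌkes.se:.ˈgam.de.gif.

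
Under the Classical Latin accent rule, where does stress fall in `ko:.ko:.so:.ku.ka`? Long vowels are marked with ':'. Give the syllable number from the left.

Classical Latin: stress the penult if heavy (long vowel or closed), else the antepenult.
Weights: 3 so: H, 4 ku L, 5 ka L.
The penult (syllable 4, ku) is light, so stress falls on the antepenult (syllable 3, so:).
Stress on syllable 3: ko:.ko:.ˈso:.ku.ka.

3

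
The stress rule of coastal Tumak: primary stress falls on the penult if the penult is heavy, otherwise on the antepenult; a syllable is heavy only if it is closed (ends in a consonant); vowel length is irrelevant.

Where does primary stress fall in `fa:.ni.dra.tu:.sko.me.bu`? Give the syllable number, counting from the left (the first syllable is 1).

Weights: 5 sko L, 6 me L, 7 bu L.
The penult (syllable 6, me) is light, so stress falls on the antepenult (syllable 5, sko).
Primary stress: syllable 5 → fa:.ni.dra.tu:.ˈsko.me.bu.

5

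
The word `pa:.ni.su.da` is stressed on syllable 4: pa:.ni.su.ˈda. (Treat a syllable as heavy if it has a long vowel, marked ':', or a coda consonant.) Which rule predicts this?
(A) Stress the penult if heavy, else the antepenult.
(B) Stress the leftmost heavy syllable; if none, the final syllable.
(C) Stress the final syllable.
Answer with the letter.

C

Rule A → syllable 2 (observed: 4).
Rule B → syllable 1 (observed: 4).
Rule C → syllable 4 ✓.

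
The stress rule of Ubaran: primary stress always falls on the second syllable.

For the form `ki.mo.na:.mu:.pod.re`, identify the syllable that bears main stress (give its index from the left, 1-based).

2

The word has 6 syllables; the second syllable is syllable 2 (mo).
Primary stress: syllable 2 → ki.ˈmo.na:.mu:.pod.re.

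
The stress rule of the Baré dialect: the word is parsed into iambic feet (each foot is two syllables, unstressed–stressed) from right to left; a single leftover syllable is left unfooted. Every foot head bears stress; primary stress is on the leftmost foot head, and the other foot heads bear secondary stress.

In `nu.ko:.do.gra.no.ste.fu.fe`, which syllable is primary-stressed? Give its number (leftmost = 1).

2

Parse right to left into iambic (σˈσ) feet: (nu.ˈko:) (do.ˈgra) (no.ˈste) (fu.ˈfe).
Foot heads (stressed positions): 2, 4, 6, 8.
End Rule Leftmost: primary stress on the leftmost head = syllable 2.
Primary stress: syllable 2 → nu.ˈko:.do.gra.no.ste.fu.fe.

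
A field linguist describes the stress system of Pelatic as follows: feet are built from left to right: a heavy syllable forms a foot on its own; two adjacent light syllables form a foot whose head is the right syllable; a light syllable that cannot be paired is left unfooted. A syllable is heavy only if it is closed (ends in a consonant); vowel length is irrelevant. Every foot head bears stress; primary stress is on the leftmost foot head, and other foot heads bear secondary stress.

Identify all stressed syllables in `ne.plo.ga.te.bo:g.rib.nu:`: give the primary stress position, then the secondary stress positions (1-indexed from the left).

Weights: 1 ne L, 2 plo L, 3 ga L, 4 te L, 5 bo:g H, 6 rib H, 7 nu: L.
Parse left to right (heavy = foot alone; LL = one foot; stranded L unfooted): (ne.ˈplo) (ga.ˈte) (ˈbo:g) (ˈrib) nu:.
Foot heads: 2, 4, 5, 6.
Primary stress on the leftmost head = syllable 2.
Secondary stress on 4, 5, 6: ne.ˈplo.ga.ˌte.ˌbo:g.ˌrib.nu:.

primary 2, secondary 4, 5, 6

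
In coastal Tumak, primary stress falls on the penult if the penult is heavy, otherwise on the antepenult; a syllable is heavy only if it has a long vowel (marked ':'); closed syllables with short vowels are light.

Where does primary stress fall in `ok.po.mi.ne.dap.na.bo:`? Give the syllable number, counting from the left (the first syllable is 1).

Weights: 5 dap L, 6 na L, 7 bo: H.
The penult (syllable 6, na) is light, so stress falls on the antepenult (syllable 5, dap).
Primary stress: syllable 5 → ok.po.mi.ne.ˈdap.na.bo:.

5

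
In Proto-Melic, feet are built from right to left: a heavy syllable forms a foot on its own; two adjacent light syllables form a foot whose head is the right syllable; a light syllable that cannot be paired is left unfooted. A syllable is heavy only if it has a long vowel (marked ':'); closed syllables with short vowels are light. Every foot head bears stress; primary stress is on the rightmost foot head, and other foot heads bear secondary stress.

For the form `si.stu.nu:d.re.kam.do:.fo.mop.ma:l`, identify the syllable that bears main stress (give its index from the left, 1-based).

9

Weights: 1 si L, 2 stu L, 3 nu:d H, 4 re L, 5 kam L, 6 do: H, 7 fo L, 8 mop L, 9 ma:l H.
Parse right to left (heavy = foot alone; LL = one foot; stranded L unfooted): (si.ˈstu) (ˈnu:d) (re.ˈkam) (ˈdo:) (fo.ˈmop) (ˈma:l).
Foot heads: 2, 3, 5, 6, 8, 9.
Primary stress on the rightmost head = syllable 9.
Primary stress: syllable 9 → si.stu.nu:d.re.kam.do:.fo.mop.ˈma:l.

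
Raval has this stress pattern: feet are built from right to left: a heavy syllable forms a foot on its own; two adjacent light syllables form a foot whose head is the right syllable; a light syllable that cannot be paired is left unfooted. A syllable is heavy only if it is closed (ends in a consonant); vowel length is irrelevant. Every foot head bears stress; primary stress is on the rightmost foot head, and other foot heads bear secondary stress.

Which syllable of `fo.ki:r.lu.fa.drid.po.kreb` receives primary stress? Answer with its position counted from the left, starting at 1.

Weights: 1 fo L, 2 ki:r H, 3 lu L, 4 fa L, 5 drid H, 6 po L, 7 kreb H.
Parse right to left (heavy = foot alone; LL = one foot; stranded L unfooted): fo (ˈki:r) (lu.ˈfa) (ˈdrid) po (ˈkreb).
Foot heads: 2, 4, 5, 7.
Primary stress on the rightmost head = syllable 7.
Primary stress: syllable 7 → fo.ki:r.lu.fa.drid.po.ˈkreb.

7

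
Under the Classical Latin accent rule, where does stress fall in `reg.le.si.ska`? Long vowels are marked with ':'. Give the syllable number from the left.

Classical Latin: stress the penult if heavy (long vowel or closed), else the antepenult.
Weights: 2 le L, 3 si L, 4 ska L.
The penult (syllable 3, si) is light, so stress falls on the antepenult (syllable 2, le).
Stress on syllable 2: reg.ˈle.si.ska.

2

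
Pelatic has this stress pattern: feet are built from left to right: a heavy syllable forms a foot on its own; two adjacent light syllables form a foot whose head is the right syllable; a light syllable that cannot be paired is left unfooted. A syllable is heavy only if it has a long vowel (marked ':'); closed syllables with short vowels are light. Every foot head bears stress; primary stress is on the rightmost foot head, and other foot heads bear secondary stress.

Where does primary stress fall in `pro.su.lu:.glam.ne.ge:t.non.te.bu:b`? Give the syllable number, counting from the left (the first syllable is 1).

Weights: 1 pro L, 2 su L, 3 lu: H, 4 glam L, 5 ne L, 6 ge:t H, 7 non L, 8 te L, 9 bu:b H.
Parse left to right (heavy = foot alone; LL = one foot; stranded L unfooted): (pro.ˈsu) (ˈlu:) (glam.ˈne) (ˈge:t) (non.ˈte) (ˈbu:b).
Foot heads: 2, 3, 5, 6, 8, 9.
Primary stress on the rightmost head = syllable 9.
Primary stress: syllable 9 → pro.su.lu:.glam.ne.ge:t.non.te.ˈbu:b.

9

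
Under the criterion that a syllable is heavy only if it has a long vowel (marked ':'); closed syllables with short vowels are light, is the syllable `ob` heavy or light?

light

`ob`: short vowel, closed (coda /b/). Short vowel → light.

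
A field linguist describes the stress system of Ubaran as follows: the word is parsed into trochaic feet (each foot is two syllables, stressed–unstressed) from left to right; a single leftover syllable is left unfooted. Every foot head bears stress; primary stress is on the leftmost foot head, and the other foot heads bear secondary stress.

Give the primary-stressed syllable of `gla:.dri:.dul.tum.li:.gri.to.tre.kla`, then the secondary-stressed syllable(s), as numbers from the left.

Parse left to right into trochaic (ˈσσ) feet: (ˈgla:.dri:) (ˈdul.tum) (ˈli:.gri) (ˈto.tre) kla. Syllable 9 is left unfooted.
Foot heads (stressed positions): 1, 3, 5, 7.
End Rule Leftmost: primary stress on the leftmost head = syllable 1.
Secondary stress on 3, 5, 7: ˈgla:.dri:.ˌdul.tum.ˌli:.gri.ˌto.tre.kla.

primary 1, secondary 3, 5, 7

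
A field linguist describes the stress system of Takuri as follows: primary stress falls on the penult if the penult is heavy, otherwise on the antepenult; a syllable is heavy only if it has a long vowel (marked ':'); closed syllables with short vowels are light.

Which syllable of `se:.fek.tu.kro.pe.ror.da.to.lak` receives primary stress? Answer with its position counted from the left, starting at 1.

Weights: 7 da L, 8 to L, 9 lak L.
The penult (syllable 8, to) is light, so stress falls on the antepenult (syllable 7, da).
Primary stress: syllable 7 → se:.fek.tu.kro.pe.ror.ˈda.to.lak.

7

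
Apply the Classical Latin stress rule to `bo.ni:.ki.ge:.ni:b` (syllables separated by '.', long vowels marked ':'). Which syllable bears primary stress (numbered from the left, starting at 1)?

4

Classical Latin: stress the penult if heavy (long vowel or closed), else the antepenult.
Weights: 3 ki L, 4 ge: H, 5 ni:b H.
The penult (syllable 4, ge:) is heavy, so it takes stress.
Stress on syllable 4: bo.ni:.ki.ˈge:.ni:b.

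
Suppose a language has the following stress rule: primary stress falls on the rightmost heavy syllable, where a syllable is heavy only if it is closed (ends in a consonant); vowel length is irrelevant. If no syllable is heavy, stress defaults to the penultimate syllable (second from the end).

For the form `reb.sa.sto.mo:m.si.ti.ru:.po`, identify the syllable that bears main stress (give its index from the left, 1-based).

4

Weights: 1 reb H, 2 sa L, 3 sto L, 4 mo:m H, 5 si L, 6 ti L, 7 ru: L, 8 po L.
Heavy syllables in the domain: 1, 4. The rightmost is syllable 4 (mo:m).
Primary stress: syllable 4 → reb.sa.sto.ˈmo:m.si.ti.ru:.po.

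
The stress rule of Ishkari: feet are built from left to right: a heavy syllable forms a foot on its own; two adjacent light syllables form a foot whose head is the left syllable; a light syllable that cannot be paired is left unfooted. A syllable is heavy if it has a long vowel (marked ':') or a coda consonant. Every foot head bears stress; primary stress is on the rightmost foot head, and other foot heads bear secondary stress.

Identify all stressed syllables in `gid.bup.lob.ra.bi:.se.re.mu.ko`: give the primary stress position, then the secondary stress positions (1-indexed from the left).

Weights: 1 gid H, 2 bup H, 3 lob H, 4 ra L, 5 bi: H, 6 se L, 7 re L, 8 mu L, 9 ko L.
Parse left to right (heavy = foot alone; LL = one foot; stranded L unfooted): (ˈgid) (ˈbup) (ˈlob) ra (ˈbi:) (ˈse.re) (ˈmu.ko).
Foot heads: 1, 2, 3, 5, 6, 8.
Primary stress on the rightmost head = syllable 8.
Secondary stress on 1, 2, 3, 5, 6: ˌgid.ˌbup.ˌlob.ra.ˌbi:.ˌse.re.ˈmu.ko.

primary 8, secondary 1, 2, 3, 5, 6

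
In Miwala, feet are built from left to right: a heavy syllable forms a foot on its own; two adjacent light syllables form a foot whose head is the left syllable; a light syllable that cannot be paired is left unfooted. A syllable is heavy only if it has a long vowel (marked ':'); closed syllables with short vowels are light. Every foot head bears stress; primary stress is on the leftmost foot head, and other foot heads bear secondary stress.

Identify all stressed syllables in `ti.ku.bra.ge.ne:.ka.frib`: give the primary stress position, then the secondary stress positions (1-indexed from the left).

primary 1, secondary 3, 5, 6

Weights: 1 ti L, 2 ku L, 3 bra L, 4 ge L, 5 ne: H, 6 ka L, 7 frib L.
Parse left to right (heavy = foot alone; LL = one foot; stranded L unfooted): (ˈti.ku) (ˈbra.ge) (ˈne:) (ˈka.frib).
Foot heads: 1, 3, 5, 6.
Primary stress on the leftmost head = syllable 1.
Secondary stress on 3, 5, 6: ˈti.ku.ˌbra.ge.ˌne:.ˌka.frib.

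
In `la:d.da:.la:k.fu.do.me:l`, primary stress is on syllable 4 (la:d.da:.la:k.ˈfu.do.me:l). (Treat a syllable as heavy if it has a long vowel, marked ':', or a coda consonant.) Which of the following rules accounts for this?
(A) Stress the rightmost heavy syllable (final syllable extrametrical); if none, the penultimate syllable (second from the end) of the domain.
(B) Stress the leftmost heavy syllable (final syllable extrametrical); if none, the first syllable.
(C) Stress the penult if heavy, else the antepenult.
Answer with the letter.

Rule A → syllable 3 (observed: 4).
Rule B → syllable 1 (observed: 4).
Rule C → syllable 4 ✓.

C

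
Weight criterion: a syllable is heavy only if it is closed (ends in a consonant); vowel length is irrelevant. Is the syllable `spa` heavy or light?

light

`spa`: short vowel, open (no coda). Open (no coda) → light.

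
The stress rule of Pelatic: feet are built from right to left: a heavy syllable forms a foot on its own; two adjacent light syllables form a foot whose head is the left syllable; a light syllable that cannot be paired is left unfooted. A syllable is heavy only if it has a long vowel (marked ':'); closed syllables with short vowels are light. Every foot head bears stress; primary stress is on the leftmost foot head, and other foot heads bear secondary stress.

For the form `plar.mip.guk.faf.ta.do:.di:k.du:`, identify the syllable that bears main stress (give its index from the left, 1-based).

Weights: 1 plar L, 2 mip L, 3 guk L, 4 faf L, 5 ta L, 6 do: H, 7 di:k H, 8 du: H.
Parse right to left (heavy = foot alone; LL = one foot; stranded L unfooted): plar (ˈmip.guk) (ˈfaf.ta) (ˈdo:) (ˈdi:k) (ˈdu:).
Foot heads: 2, 4, 6, 7, 8.
Primary stress on the leftmost head = syllable 2.
Primary stress: syllable 2 → plar.ˈmip.guk.faf.ta.do:.di:k.du:.

2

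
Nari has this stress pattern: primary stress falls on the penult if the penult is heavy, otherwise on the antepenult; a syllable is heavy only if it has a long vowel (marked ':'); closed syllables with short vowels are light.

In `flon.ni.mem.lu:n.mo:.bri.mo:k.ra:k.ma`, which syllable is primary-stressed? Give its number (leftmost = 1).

8

Weights: 7 mo:k H, 8 ra:k H, 9 ma L.
The penult (syllable 8, ra:k) is heavy, so it takes stress.
Primary stress: syllable 8 → flon.ni.mem.lu:n.mo:.bri.mo:k.ˈra:k.ma.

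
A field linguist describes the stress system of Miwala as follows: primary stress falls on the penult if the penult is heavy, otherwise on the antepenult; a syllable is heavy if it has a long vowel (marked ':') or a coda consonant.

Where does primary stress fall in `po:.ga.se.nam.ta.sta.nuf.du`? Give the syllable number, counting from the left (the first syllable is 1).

Weights: 6 sta L, 7 nuf H, 8 du L.
The penult (syllable 7, nuf) is heavy, so it takes stress.
Primary stress: syllable 7 → po:.ga.se.nam.ta.sta.ˈnuf.du.

7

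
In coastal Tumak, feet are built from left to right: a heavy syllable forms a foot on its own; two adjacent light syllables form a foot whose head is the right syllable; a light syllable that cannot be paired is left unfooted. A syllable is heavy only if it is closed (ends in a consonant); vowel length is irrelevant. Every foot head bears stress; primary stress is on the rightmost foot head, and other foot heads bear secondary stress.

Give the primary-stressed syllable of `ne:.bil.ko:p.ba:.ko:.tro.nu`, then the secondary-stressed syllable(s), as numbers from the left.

primary 7, secondary 2, 3, 5

Weights: 1 ne: L, 2 bil H, 3 ko:p H, 4 ba: L, 5 ko: L, 6 tro L, 7 nu L.
Parse left to right (heavy = foot alone; LL = one foot; stranded L unfooted): ne: (ˈbil) (ˈko:p) (ba:.ˈko:) (tro.ˈnu).
Foot heads: 2, 3, 5, 7.
Primary stress on the rightmost head = syllable 7.
Secondary stress on 2, 3, 5: ne:.ˌbil.ˌko:p.ba:.ˌko:.tro.ˈnu.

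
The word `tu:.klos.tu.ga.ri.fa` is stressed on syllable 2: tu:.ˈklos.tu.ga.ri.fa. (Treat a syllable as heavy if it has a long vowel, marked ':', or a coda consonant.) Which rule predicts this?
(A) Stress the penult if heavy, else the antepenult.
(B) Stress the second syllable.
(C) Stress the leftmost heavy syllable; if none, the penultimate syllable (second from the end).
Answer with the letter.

Rule A → syllable 4 (observed: 2).
Rule B → syllable 2 ✓.
Rule C → syllable 1 (observed: 2).

B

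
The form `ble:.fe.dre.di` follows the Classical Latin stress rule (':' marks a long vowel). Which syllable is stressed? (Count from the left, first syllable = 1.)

2

Classical Latin: stress the penult if heavy (long vowel or closed), else the antepenult.
Weights: 2 fe L, 3 dre L, 4 di L.
The penult (syllable 3, dre) is light, so stress falls on the antepenult (syllable 2, fe).
Stress on syllable 2: ble:.ˈfe.dre.di.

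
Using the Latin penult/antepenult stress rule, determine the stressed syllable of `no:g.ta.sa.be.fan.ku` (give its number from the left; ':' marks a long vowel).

5

Classical Latin: stress the penult if heavy (long vowel or closed), else the antepenult.
Weights: 4 be L, 5 fan H, 6 ku L.
The penult (syllable 5, fan) is heavy, so it takes stress.
Stress on syllable 5: no:g.ta.sa.be.ˈfan.ku.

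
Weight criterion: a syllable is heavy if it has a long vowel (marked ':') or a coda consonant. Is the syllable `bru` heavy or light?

`bru`: short vowel, open (no coda). Short vowel, open → light.

light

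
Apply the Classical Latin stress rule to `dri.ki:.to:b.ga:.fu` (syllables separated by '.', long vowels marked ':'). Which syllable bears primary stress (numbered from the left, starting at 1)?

4

Classical Latin: stress the penult if heavy (long vowel or closed), else the antepenult.
Weights: 3 to:b H, 4 ga: H, 5 fu L.
The penult (syllable 4, ga:) is heavy, so it takes stress.
Stress on syllable 4: dri.ki:.to:b.ˈga:.fu.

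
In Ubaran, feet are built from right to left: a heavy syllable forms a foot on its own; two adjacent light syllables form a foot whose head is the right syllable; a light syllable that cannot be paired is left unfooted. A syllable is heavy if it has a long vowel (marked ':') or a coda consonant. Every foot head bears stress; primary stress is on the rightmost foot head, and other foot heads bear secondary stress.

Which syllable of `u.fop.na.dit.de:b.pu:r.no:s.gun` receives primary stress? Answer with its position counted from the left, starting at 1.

8

Weights: 1 u L, 2 fop H, 3 na L, 4 dit H, 5 de:b H, 6 pu:r H, 7 no:s H, 8 gun H.
Parse right to left (heavy = foot alone; LL = one foot; stranded L unfooted): u (ˈfop) na (ˈdit) (ˈde:b) (ˈpu:r) (ˈno:s) (ˈgun).
Foot heads: 2, 4, 5, 6, 7, 8.
Primary stress on the rightmost head = syllable 8.
Primary stress: syllable 8 → u.fop.na.dit.de:b.pu:r.no:s.ˈgun.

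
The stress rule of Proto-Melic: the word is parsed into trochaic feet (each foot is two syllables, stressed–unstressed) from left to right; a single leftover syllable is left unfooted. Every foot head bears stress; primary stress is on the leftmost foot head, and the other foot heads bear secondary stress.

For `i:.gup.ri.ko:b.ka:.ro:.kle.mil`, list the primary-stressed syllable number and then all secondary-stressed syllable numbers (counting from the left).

primary 1, secondary 3, 5, 7

Parse left to right into trochaic (ˈσσ) feet: (ˈi:.gup) (ˈri.ko:b) (ˈka:.ro:) (ˈkle.mil).
Foot heads (stressed positions): 1, 3, 5, 7.
End Rule Leftmost: primary stress on the leftmost head = syllable 1.
Secondary stress on 3, 5, 7: ˈi:.gup.ˌri.ko:b.ˌka:.ro:.ˌkle.mil.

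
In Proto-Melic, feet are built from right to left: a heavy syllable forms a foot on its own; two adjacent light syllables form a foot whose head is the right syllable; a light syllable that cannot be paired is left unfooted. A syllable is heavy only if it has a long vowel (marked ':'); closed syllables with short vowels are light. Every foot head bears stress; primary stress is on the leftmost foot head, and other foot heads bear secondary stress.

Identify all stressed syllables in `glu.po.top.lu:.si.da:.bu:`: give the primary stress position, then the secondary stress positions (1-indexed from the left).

primary 3, secondary 4, 6, 7

Weights: 1 glu L, 2 po L, 3 top L, 4 lu: H, 5 si L, 6 da: H, 7 bu: H.
Parse right to left (heavy = foot alone; LL = one foot; stranded L unfooted): glu (po.ˈtop) (ˈlu:) si (ˈda:) (ˈbu:).
Foot heads: 3, 4, 6, 7.
Primary stress on the leftmost head = syllable 3.
Secondary stress on 4, 6, 7: glu.po.ˈtop.ˌlu:.si.ˌda:.ˌbu:.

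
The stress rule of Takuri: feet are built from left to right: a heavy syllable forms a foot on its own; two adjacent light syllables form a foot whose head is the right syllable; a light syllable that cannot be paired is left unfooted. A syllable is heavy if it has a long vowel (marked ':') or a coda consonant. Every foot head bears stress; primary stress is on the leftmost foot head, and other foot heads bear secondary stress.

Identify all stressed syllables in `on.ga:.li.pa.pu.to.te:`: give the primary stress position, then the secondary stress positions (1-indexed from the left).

primary 1, secondary 2, 4, 6, 7

Weights: 1 on H, 2 ga: H, 3 li L, 4 pa L, 5 pu L, 6 to L, 7 te: H.
Parse left to right (heavy = foot alone; LL = one foot; stranded L unfooted): (ˈon) (ˈga:) (li.ˈpa) (pu.ˈto) (ˈte:).
Foot heads: 1, 2, 4, 6, 7.
Primary stress on the leftmost head = syllable 1.
Secondary stress on 2, 4, 6, 7: ˈon.ˌga:.li.ˌpa.pu.ˌto.ˌte:.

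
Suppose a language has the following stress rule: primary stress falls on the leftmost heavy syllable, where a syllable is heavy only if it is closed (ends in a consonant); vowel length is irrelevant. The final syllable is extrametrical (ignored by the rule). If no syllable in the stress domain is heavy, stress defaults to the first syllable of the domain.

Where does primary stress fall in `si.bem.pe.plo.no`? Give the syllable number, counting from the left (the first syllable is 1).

The final syllable (5, no) is extrametrical; the stress domain is syllables 1–4.
Weights: 1 si L, 2 bem H, 3 pe L, 4 plo L.
Heavy syllables in the domain: 2. The leftmost is syllable 2 (bem).
Primary stress: syllable 2 → si.ˈbem.pe.plo.no.

2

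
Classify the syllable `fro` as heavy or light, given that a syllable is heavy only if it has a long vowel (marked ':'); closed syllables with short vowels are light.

light

`fro`: short vowel, open (no coda). Short vowel → light.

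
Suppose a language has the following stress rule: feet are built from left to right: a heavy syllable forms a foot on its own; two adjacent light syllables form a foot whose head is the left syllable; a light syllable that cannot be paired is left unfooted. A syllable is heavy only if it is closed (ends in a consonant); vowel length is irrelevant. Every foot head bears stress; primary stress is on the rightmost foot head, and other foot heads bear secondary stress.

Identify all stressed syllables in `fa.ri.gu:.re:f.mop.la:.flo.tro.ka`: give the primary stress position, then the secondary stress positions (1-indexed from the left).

Weights: 1 fa L, 2 ri L, 3 gu: L, 4 re:f H, 5 mop H, 6 la: L, 7 flo L, 8 tro L, 9 ka L.
Parse left to right (heavy = foot alone; LL = one foot; stranded L unfooted): (ˈfa.ri) gu: (ˈre:f) (ˈmop) (ˈla:.flo) (ˈtro.ka).
Foot heads: 1, 4, 5, 6, 8.
Primary stress on the rightmost head = syllable 8.
Secondary stress on 1, 4, 5, 6: ˌfa.ri.gu:.ˌre:f.ˌmop.ˌla:.flo.ˈtro.ka.

primary 8, secondary 1, 4, 5, 6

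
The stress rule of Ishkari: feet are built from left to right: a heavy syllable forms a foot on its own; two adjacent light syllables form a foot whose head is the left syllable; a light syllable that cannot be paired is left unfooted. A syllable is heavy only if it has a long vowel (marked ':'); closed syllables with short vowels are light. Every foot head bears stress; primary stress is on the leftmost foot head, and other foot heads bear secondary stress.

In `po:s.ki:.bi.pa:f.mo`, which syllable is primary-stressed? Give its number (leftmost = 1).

1

Weights: 1 po:s H, 2 ki: H, 3 bi L, 4 pa:f H, 5 mo L.
Parse left to right (heavy = foot alone; LL = one foot; stranded L unfooted): (ˈpo:s) (ˈki:) bi (ˈpa:f) mo.
Foot heads: 1, 2, 4.
Primary stress on the leftmost head = syllable 1.
Primary stress: syllable 1 → ˈpo:s.ki:.bi.pa:f.mo.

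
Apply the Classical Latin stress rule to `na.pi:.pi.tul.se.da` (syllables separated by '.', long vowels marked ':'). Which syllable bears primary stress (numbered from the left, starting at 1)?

4

Classical Latin: stress the penult if heavy (long vowel or closed), else the antepenult.
Weights: 4 tul H, 5 se L, 6 da L.
The penult (syllable 5, se) is light, so stress falls on the antepenult (syllable 4, tul).
Stress on syllable 4: na.pi:.pi.ˈtul.se.da.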